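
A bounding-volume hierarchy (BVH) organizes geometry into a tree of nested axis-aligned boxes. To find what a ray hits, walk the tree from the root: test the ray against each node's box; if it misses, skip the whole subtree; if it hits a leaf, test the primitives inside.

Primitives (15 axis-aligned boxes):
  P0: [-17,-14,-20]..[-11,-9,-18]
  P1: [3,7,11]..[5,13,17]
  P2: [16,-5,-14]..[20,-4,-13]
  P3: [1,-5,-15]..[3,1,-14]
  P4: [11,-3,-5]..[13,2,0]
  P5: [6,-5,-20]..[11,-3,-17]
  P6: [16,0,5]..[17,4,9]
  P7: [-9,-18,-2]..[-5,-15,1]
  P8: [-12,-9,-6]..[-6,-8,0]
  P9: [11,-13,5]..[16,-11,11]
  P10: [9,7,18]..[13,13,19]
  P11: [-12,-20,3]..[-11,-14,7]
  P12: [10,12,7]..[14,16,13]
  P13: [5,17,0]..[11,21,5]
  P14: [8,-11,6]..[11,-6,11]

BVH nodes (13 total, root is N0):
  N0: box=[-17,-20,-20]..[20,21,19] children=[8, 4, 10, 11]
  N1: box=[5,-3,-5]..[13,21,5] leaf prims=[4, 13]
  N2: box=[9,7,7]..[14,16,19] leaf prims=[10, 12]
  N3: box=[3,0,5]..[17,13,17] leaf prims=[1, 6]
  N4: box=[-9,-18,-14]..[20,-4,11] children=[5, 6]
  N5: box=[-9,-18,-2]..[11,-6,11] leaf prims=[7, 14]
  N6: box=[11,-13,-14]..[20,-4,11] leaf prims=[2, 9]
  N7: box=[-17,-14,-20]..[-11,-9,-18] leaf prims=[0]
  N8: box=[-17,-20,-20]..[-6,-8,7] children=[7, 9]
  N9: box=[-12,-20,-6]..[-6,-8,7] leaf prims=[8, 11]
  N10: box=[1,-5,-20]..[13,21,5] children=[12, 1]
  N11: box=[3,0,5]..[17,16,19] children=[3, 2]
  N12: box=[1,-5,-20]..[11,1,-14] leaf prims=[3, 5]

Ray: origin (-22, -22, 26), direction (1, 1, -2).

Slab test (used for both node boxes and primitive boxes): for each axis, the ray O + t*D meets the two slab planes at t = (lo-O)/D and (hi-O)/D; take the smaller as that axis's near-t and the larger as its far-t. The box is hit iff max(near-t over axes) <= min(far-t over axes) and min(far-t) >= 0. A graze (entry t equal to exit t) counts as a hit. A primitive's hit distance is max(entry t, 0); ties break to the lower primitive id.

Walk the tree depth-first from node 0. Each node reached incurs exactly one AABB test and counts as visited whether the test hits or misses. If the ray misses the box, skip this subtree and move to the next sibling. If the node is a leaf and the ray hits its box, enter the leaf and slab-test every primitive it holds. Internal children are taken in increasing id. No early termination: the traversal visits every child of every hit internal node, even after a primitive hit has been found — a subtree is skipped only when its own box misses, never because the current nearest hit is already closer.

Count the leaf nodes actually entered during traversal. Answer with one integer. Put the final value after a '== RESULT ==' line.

Trace the traversal:
N0 x:[5,42] y:[2,43] z:[7/2,23] -> hit [5,23], descend [4, 8, 10, 11]
  N4 x:[13,42] y:[4,18] z:[15/2,20] -> hit [13,18], descend [5, 6]
    N5 x:[13,33] y:[4,16] z:[15/2,14] -> hit [13,14] leaf, test {P7(miss), P14(miss)}
    N6 x:[33,42] y:[9,18] z:[15/2,20] -> miss, prune
  N8 x:[5,16] y:[2,14] z:[19/2,23] -> hit [19/2,14], descend [7, 9]
    N7 x:[5,11] y:[8,13] z:[22,23] -> miss, prune
    N9 x:[10,16] y:[2,14] z:[19/2,16] -> hit [10,14] leaf, test {P8@t=13, P11(miss)}
  N10 x:[23,35] y:[17,43] z:[21/2,23] -> hit [23,23], descend [1, 12]
    N1 x:[27,35] y:[19,43] z:[21/2,31/2] -> miss, prune
    N12 x:[23,33] y:[17,23] z:[20,23] -> hit [23,23] leaf, test {P3(miss), P5(miss)}
  N11 x:[25,39] y:[22,38] z:[7/2,21/2] -> miss, prune

11 AABB tests over nodes [0, 4, 5, 6, 8, 7, 9, 10, 1, 12, 11]; 3 leaves entered; closest P8.

== RESULT ==
3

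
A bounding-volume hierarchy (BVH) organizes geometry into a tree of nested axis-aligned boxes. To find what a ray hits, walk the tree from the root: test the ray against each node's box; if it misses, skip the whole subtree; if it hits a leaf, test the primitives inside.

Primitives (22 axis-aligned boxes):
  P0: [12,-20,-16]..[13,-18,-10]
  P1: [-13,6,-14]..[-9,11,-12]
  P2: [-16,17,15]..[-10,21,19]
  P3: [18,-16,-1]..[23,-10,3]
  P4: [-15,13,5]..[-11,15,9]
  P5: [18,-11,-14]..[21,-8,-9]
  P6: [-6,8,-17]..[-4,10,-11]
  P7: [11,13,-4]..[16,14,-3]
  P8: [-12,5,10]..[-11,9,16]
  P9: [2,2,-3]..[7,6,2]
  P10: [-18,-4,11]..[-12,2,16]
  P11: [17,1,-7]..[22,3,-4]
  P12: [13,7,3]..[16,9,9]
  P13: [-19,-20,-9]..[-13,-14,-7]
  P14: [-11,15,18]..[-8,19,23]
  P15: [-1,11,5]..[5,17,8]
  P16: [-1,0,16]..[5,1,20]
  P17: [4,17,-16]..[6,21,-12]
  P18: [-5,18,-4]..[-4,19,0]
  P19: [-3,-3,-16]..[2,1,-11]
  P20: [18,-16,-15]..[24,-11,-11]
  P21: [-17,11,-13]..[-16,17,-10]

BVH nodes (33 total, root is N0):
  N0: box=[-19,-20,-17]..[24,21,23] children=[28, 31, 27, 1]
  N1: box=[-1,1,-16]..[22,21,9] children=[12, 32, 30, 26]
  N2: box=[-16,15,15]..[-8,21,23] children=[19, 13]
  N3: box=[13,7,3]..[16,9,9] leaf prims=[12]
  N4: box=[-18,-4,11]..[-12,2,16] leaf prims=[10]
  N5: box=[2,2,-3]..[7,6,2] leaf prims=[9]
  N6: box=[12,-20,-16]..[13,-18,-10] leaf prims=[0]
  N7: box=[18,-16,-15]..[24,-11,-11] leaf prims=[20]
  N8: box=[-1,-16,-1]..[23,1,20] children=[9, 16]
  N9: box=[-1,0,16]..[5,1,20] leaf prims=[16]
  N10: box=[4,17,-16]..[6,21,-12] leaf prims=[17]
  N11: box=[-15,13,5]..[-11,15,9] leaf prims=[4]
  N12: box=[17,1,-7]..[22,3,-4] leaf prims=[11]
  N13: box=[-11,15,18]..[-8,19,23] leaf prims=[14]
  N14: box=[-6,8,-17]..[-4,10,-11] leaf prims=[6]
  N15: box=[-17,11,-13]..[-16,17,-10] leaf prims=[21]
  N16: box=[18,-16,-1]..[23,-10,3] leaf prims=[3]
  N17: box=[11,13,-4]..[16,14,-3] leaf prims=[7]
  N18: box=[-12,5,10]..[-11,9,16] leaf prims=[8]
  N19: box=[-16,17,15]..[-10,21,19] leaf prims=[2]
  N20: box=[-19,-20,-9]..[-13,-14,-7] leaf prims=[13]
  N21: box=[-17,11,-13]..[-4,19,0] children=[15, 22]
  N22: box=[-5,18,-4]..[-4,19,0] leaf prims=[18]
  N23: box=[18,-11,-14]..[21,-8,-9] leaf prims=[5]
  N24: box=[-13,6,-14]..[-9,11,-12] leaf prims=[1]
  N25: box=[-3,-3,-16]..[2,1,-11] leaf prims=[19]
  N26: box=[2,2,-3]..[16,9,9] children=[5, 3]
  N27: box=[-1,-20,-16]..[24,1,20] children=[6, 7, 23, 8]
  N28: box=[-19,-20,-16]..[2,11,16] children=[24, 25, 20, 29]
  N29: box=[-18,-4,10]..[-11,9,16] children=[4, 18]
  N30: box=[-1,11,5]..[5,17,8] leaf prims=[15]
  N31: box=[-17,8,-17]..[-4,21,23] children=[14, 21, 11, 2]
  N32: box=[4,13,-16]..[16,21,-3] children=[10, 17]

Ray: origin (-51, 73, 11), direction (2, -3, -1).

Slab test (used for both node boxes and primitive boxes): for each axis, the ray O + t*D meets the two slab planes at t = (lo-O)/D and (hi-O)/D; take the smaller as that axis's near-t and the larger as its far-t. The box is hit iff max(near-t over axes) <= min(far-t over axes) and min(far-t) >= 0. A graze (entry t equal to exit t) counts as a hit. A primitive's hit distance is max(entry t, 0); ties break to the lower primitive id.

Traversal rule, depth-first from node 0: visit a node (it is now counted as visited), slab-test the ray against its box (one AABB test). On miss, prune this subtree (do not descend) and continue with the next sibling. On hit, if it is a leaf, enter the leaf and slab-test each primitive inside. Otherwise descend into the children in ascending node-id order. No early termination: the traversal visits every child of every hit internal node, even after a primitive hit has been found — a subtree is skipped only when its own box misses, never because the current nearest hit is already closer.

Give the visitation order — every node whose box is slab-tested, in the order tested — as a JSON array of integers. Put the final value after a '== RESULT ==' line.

Traverse from the root:
N0 x:[16,75/2] y:[52/3,31] z:[-12,28] -> hit [52/3,28], descend [1, 27, 28, 31]
  N1 x:[25,73/2] y:[52/3,24] z:[2,27] -> miss, prune
  N27 x:[25,75/2] y:[24,31] z:[-9,27] -> hit [25,27], descend [6, 7, 8, 23]
    N6 x:[63/2,32] y:[91/3,31] z:[21,27] -> miss, prune
    N7 x:[69/2,75/2] y:[28,89/3] z:[22,26] -> miss, prune
    N8 x:[25,37] y:[24,89/3] z:[-9,12] -> miss, prune
    N23 x:[69/2,36] y:[27,28] z:[20,25] -> miss, prune
  N28 x:[16,53/2] y:[62/3,31] z:[-5,27] -> hit [62/3,53/2], descend [20, 24, 25, 29]
    N20 x:[16,19] y:[29,31] z:[18,20] -> miss, prune
    N24 x:[19,21] y:[62/3,67/3] z:[23,25] -> miss, prune
    N25 x:[24,53/2] y:[24,76/3] z:[22,27] -> hit [24,76/3] leaf, test {P19@t=24}
    N29 x:[33/2,20] y:[64/3,77/3] z:[-5,1] -> miss, prune
  N31 x:[17,47/2] y:[52/3,65/3] z:[-12,28] -> hit [52/3,65/3], descend [2, 11, 14, 21]
    N2 x:[35/2,43/2] y:[52/3,58/3] z:[-12,-4] -> miss, prune
    N11 x:[18,20] y:[58/3,20] z:[2,6] -> miss, prune
    N14 x:[45/2,47/2] y:[21,65/3] z:[22,28] -> miss, prune
    N21 x:[17,47/2] y:[18,62/3] z:[11,24] -> hit [18,62/3], descend [15, 22]
      N15 x:[17,35/2] y:[56/3,62/3] z:[21,24] -> miss, prune
      N22 x:[23,47/2] y:[18,55/3] z:[11,15] -> miss, prune

Summary -> nodes [0, 1, 27, 6, 7, 8, 23, 28, 20, 24, 25, 29, 31, 2, 11, 14, 21, 15, 22]; box-tests=19; leaf-entries=1; first=P19

== RESULT ==
[0, 1, 27, 6, 7, 8, 23, 28, 20, 24, 25, 29, 31, 2, 11, 14, 21, 15, 22]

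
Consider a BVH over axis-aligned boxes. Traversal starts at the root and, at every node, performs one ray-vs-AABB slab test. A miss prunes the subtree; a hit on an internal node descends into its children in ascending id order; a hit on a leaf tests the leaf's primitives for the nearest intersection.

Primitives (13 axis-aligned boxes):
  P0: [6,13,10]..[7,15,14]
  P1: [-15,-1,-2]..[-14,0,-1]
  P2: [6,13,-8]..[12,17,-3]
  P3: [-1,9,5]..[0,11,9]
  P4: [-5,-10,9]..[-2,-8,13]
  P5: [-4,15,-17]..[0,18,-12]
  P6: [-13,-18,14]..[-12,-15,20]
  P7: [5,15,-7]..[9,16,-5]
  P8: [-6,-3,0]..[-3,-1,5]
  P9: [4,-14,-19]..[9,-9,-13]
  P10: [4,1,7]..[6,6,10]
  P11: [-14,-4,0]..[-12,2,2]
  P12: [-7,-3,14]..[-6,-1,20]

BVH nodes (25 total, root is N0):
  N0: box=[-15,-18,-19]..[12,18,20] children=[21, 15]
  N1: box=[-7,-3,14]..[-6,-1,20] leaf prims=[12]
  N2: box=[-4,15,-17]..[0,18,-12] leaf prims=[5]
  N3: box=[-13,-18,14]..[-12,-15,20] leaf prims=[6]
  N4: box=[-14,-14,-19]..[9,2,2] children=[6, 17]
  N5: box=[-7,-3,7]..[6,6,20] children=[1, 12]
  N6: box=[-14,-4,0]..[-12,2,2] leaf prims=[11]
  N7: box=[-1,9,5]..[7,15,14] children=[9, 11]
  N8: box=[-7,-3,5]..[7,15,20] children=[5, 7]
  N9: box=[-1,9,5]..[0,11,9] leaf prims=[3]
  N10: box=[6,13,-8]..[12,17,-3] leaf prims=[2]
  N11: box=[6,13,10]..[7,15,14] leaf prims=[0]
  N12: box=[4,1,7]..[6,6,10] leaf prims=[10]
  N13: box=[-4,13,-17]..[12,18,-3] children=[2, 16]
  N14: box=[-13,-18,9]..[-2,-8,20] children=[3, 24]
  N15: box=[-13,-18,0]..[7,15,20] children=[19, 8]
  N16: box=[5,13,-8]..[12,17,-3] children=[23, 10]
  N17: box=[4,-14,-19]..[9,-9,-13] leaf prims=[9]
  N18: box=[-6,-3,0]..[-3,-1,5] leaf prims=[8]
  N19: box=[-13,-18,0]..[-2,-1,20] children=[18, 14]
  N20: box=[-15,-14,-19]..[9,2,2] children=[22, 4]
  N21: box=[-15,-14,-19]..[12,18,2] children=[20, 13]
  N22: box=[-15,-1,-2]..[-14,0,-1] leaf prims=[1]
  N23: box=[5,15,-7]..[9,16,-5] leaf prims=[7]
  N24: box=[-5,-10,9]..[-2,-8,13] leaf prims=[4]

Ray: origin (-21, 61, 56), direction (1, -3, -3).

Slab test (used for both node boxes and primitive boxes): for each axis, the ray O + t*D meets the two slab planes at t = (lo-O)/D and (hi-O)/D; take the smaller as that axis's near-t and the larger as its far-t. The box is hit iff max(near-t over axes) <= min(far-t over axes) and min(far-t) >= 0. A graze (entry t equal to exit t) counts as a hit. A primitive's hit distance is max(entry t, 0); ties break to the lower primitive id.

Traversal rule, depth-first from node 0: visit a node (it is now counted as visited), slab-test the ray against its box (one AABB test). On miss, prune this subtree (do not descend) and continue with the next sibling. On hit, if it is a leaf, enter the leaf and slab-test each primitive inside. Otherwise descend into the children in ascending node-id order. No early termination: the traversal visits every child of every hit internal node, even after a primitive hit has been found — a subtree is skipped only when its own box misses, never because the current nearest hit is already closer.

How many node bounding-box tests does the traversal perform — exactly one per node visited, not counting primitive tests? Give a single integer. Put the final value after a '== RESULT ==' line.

Traverse from the root:
N0 x:[6,33] y:[43/3,79/3] z:[12,25] -> hit [43/3,25], descend [15, 21]
  N15 x:[8,28] y:[46/3,79/3] z:[12,56/3] -> hit [46/3,56/3], descend [8, 19]
    N8 x:[14,28] y:[46/3,64/3] z:[12,17] -> hit [46/3,17], descend [5, 7]
      N5 x:[14,27] y:[55/3,64/3] z:[12,49/3] -> miss, prune
      N7 x:[20,28] y:[46/3,52/3] z:[14,17] -> miss, prune
    N19 x:[8,19] y:[62/3,79/3] z:[12,56/3] -> miss, prune
  N21 x:[6,33] y:[43/3,25] z:[18,25] -> hit [18,25], descend [13, 20]
    N13 x:[17,33] y:[43/3,16] z:[59/3,73/3] -> miss, prune
    N20 x:[6,30] y:[59/3,25] z:[18,25] -> hit [59/3,25], descend [4, 22]
      N4 x:[7,30] y:[59/3,25] z:[18,25] -> hit [59/3,25], descend [6, 17]
        N6 x:[7,9] y:[59/3,65/3] z:[18,56/3] -> miss, prune
        N17 x:[25,30] y:[70/3,25] z:[23,25] -> hit [25,25] leaf, test {P9@t=25}
      N22 x:[6,7] y:[61/3,62/3] z:[19,58/3] -> miss, prune

13 AABB tests over nodes [0, 15, 8, 5, 7, 19, 21, 13, 20, 4, 6, 17, 22]; 1 leaf entered; closest P9.

== RESULT ==
13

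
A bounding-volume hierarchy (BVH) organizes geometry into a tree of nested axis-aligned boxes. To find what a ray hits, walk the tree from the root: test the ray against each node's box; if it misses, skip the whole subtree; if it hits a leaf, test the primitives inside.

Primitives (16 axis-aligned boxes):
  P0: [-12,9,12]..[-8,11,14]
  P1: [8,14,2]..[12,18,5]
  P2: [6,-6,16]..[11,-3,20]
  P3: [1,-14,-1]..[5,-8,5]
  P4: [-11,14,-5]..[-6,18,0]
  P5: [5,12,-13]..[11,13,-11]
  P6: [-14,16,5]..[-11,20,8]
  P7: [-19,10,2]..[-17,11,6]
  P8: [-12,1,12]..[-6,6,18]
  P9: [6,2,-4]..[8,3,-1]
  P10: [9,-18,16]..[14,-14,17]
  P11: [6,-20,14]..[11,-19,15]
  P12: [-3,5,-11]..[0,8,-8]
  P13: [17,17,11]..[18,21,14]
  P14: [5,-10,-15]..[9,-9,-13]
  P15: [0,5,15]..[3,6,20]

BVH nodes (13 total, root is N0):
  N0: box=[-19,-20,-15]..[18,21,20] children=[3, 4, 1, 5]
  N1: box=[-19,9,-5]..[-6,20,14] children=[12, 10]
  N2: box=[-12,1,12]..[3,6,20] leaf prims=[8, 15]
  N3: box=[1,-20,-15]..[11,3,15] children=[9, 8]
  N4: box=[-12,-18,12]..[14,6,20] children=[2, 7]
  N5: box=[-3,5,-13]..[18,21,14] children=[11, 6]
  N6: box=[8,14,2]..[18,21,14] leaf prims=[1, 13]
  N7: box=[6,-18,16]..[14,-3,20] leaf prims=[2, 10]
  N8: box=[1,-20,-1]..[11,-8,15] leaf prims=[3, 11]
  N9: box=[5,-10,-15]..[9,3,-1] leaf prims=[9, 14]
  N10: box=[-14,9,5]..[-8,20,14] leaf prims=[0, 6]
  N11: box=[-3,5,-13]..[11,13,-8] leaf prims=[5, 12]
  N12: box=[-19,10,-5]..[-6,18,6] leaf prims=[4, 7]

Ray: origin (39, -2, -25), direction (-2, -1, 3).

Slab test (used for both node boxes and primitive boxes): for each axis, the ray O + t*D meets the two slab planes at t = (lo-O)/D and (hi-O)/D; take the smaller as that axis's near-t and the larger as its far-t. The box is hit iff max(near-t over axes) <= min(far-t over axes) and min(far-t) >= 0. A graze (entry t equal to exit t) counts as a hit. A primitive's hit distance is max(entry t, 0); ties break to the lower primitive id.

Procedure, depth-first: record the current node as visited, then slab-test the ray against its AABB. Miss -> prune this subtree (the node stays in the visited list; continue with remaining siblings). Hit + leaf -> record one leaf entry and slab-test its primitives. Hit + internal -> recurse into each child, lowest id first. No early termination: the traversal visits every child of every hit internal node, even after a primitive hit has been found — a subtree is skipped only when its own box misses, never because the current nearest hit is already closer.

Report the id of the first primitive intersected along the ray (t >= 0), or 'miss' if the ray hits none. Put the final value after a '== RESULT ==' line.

Traverse from the root:
N0 x:[21/2,29] y:[-23,18] z:[10/3,15] -> hit [21/2,15], descend [1, 3, 4, 5]
  N1 x:[45/2,29] y:[-22,-11] z:[20/3,13] -> miss, prune
  N3 x:[14,19] y:[-5,18] z:[10/3,40/3] -> miss, prune
  N4 x:[25/2,51/2] y:[-8,16] z:[37/3,15] -> hit [25/2,15], descend [2, 7]
    N2 x:[18,51/2] y:[-8,-3] z:[37/3,15] -> miss, prune
    N7 x:[25/2,33/2] y:[1,16] z:[41/3,15] -> hit [41/3,15] leaf, test {P2(miss), P10@t=41/3}
  N5 x:[21/2,21] y:[-23,-7] z:[4,13] -> miss, prune

order=[0, 1, 3, 4, 2, 7, 5]  |boxes|=7  |leaves|=1  hit=P10

== RESULT ==
10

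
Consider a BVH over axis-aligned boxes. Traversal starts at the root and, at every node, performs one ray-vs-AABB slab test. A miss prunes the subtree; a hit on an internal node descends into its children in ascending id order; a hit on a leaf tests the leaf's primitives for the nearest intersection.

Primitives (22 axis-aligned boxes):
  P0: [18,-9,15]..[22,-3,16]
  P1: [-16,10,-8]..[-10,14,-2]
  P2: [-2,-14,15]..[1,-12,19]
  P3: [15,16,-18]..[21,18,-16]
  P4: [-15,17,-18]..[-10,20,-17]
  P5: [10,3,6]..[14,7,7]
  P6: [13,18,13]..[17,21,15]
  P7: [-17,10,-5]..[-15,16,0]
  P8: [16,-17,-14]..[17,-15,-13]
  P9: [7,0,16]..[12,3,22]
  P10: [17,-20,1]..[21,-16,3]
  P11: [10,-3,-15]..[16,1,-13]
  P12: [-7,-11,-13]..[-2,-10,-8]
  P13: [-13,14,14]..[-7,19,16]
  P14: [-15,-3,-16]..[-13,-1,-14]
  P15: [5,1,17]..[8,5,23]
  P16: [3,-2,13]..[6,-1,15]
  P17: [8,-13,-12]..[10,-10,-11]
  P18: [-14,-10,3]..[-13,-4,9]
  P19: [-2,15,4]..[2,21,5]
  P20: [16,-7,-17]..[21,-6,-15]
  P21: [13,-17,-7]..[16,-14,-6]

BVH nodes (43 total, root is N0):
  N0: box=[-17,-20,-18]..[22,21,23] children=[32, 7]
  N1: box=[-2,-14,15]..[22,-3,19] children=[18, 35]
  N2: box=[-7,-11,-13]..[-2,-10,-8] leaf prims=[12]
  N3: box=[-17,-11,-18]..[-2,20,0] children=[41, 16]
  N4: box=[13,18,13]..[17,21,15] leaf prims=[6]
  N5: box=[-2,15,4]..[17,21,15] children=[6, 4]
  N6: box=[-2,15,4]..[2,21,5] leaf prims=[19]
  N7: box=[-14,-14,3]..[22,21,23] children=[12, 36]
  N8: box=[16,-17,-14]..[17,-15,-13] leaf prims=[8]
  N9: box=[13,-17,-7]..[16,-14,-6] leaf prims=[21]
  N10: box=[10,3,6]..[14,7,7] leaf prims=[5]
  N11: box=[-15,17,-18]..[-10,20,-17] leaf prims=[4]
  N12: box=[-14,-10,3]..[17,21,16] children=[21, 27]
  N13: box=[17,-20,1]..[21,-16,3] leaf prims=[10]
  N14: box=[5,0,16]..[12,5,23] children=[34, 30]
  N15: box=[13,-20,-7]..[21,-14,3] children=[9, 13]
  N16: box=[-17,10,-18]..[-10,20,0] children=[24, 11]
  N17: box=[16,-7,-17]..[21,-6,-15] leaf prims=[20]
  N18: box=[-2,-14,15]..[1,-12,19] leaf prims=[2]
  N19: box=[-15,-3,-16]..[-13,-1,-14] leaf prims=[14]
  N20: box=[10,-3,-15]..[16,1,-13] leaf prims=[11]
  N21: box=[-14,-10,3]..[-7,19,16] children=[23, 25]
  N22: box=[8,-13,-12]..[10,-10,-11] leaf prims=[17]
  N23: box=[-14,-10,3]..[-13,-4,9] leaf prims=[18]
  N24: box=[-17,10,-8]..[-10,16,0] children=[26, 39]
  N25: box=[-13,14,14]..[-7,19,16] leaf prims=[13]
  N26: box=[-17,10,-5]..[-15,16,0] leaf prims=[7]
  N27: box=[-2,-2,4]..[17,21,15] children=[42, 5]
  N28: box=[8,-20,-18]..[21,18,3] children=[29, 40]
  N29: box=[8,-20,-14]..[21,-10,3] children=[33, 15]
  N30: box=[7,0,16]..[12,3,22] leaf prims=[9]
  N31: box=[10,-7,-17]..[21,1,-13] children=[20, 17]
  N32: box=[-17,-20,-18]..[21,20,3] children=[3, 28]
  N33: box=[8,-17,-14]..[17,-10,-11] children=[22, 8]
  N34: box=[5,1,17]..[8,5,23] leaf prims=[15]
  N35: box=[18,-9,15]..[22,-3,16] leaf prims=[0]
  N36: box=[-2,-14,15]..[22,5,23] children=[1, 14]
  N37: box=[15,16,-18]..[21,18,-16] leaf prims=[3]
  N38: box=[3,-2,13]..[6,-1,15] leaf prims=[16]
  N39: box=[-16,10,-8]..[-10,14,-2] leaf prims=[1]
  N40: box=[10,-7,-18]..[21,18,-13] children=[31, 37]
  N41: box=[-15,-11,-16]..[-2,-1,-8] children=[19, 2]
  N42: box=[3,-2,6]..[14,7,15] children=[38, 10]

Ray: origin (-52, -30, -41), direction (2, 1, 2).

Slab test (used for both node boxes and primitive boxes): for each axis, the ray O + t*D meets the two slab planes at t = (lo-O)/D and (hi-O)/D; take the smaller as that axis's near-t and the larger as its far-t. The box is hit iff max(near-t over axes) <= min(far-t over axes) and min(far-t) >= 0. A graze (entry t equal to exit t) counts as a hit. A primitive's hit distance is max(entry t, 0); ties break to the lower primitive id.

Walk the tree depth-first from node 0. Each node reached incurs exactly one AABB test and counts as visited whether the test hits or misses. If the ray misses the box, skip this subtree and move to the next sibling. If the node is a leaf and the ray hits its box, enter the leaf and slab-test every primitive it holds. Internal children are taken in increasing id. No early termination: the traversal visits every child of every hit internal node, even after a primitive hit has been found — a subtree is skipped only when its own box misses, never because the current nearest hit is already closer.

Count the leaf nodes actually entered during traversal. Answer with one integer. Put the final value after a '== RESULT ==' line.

Walk:
N0 x:[35/2,37] y:[10,51] z:[23/2,32] -> hit [35/2,32], descend [7, 32]
  N7 x:[19,37] y:[16,51] z:[22,32] -> hit [22,32], descend [12, 36]
    N12 x:[19,69/2] y:[20,51] z:[22,57/2] -> hit [22,57/2], descend [21, 27]
      N21 x:[19,45/2] y:[20,49] z:[22,57/2] -> hit [22,45/2], descend [23, 25]
        N23 x:[19,39/2] y:[20,26] z:[22,25] -> miss, prune
        N25 x:[39/2,45/2] y:[44,49] z:[55/2,57/2] -> miss, prune
      N27 x:[25,69/2] y:[28,51] z:[45/2,28] -> hit [28,28], descend [5, 42]
        N5 x:[25,69/2] y:[45,51] z:[45/2,28] -> miss, prune
        N42 x:[55/2,33] y:[28,37] z:[47/2,28] -> hit [28,28], descend [10, 38]
          N10 x:[31,33] y:[33,37] z:[47/2,24] -> miss, prune
          N38 x:[55/2,29] y:[28,29] z:[27,28] -> hit [28,28] leaf, test {P16@t=28}
    N36 x:[25,37] y:[16,35] z:[28,32] -> hit [28,32], descend [1, 14]
      N1 x:[25,37] y:[16,27] z:[28,30] -> miss, prune
      N14 x:[57/2,32] y:[30,35] z:[57/2,32] -> hit [30,32], descend [30, 34]
        N30 x:[59/2,32] y:[30,33] z:[57/2,63/2] -> hit [30,63/2] leaf, test {P9@t=30}
        N34 x:[57/2,30] y:[31,35] z:[29,32] -> miss, prune
  N32 x:[35/2,73/2] y:[10,50] z:[23/2,22] -> hit [35/2,22], descend [3, 28]
    N3 x:[35/2,25] y:[19,50] z:[23/2,41/2] -> hit [19,41/2], descend [16, 41]
      N16 x:[35/2,21] y:[40,50] z:[23/2,41/2] -> miss, prune
      N41 x:[37/2,25] y:[19,29] z:[25/2,33/2] -> miss, prune
    N28 x:[30,73/2] y:[10,48] z:[23/2,22] -> miss, prune

21 AABB tests over nodes [0, 7, 12, 21, 23, 25, 27, 5, 42, 10, 38, 36, 1, 14, 30, 34, 32, 3, 16, 41, 28]; 2 leaves entered; closest P16.

== RESULT ==
2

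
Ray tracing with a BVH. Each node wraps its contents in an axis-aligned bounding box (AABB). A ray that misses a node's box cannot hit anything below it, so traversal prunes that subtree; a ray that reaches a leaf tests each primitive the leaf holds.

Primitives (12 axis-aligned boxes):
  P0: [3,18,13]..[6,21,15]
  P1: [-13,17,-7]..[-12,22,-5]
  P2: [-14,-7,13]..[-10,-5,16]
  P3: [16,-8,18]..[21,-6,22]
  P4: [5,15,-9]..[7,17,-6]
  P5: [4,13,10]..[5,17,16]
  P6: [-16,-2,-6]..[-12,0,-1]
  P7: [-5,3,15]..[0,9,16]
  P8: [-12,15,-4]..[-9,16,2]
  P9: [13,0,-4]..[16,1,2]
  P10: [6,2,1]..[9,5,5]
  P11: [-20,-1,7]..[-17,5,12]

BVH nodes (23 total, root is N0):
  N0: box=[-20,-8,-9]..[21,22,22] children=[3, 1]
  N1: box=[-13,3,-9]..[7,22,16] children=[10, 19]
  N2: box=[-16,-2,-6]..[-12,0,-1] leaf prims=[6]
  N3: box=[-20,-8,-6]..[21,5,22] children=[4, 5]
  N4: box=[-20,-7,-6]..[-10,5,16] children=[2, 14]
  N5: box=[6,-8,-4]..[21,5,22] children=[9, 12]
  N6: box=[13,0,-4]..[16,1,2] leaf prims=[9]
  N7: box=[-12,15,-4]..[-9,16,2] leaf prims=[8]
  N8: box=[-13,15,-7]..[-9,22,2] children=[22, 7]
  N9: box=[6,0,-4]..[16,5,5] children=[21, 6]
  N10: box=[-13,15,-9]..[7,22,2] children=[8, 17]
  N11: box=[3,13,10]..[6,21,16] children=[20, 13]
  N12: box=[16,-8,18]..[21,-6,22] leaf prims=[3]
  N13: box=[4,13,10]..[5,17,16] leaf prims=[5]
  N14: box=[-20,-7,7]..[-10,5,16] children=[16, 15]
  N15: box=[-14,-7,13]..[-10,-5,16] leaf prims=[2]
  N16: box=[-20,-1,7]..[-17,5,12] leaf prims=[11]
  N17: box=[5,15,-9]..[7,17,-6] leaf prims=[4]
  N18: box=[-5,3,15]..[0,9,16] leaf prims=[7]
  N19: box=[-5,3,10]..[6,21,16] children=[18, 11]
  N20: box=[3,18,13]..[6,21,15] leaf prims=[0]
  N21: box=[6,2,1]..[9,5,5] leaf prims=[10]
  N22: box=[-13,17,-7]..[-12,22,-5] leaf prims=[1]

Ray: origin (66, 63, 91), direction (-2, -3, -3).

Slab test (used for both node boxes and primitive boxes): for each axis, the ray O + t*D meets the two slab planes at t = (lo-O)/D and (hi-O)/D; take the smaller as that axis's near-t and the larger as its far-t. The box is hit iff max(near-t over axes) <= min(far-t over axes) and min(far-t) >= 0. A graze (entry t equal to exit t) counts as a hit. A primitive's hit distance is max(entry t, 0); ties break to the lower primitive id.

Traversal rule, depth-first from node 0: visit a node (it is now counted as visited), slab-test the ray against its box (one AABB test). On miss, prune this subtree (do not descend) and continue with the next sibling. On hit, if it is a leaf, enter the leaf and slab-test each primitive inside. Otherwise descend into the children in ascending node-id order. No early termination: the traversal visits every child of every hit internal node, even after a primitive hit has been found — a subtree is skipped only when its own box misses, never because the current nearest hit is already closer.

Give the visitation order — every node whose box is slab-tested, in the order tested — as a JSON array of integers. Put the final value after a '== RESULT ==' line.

Traverse from the root:
N0 x:[45/2,43] y:[41/3,71/3] z:[23,100/3] -> hit [23,71/3], descend [1, 3]
  N1 x:[59/2,79/2] y:[41/3,20] z:[25,100/3] -> miss, prune
  N3 x:[45/2,43] y:[58/3,71/3] z:[23,97/3] -> hit [23,71/3], descend [4, 5]
    N4 x:[38,43] y:[58/3,70/3] z:[25,97/3] -> miss, prune
    N5 x:[45/2,30] y:[58/3,71/3] z:[23,95/3] -> hit [23,71/3], descend [9, 12]
      N9 x:[25,30] y:[58/3,21] z:[86/3,95/3] -> miss, prune
      N12 x:[45/2,25] y:[23,71/3] z:[23,73/3] -> hit [23,71/3] leaf, test {P3@t=23}

Summary -> nodes [0, 1, 3, 4, 5, 9, 12]; box-tests=7; leaf-entries=1; first=P3

== RESULT ==
[0, 1, 3, 4, 5, 9, 12]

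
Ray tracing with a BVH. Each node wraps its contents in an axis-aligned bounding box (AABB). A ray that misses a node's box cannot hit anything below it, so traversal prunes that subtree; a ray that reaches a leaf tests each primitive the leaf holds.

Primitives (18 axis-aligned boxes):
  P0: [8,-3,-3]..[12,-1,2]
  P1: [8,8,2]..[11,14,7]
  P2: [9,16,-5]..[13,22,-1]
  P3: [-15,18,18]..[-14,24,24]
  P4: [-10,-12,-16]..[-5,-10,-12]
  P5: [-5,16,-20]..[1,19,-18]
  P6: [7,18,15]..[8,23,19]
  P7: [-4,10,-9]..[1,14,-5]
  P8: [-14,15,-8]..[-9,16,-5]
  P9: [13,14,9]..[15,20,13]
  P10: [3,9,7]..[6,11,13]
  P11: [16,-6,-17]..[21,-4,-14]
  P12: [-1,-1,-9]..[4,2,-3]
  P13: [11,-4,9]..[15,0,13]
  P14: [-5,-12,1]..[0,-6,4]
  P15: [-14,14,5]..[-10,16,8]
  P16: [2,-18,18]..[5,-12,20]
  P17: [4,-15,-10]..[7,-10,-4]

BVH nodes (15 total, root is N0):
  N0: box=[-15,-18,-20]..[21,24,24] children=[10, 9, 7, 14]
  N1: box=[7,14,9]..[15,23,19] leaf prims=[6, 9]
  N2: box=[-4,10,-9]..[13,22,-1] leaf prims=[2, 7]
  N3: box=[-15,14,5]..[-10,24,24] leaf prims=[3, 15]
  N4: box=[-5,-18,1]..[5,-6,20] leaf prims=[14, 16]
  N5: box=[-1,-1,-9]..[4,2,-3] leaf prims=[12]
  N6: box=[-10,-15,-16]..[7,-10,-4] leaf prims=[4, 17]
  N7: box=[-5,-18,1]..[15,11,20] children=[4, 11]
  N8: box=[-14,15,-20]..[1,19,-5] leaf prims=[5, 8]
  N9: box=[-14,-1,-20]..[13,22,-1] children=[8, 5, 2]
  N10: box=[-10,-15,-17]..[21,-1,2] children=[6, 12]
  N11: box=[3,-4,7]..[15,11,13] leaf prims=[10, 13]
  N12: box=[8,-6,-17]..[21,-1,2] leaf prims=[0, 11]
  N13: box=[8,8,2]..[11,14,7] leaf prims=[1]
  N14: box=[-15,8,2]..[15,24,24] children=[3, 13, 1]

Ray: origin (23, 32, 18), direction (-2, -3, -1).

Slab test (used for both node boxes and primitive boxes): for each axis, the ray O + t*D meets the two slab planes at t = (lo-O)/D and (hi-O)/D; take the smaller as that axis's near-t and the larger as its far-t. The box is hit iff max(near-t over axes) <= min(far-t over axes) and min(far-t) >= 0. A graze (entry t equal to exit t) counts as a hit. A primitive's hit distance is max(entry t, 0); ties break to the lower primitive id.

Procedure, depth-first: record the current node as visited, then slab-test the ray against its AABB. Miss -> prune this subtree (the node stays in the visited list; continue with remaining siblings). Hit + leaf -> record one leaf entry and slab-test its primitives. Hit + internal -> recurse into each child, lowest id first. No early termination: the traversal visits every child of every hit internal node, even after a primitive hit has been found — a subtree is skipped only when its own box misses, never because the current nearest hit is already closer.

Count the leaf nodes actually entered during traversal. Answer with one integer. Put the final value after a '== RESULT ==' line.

Traverse from the root:
N0 x:[1,19] y:[8/3,50/3] z:[-6,38] -> hit [8/3,50/3], descend [7, 9, 10, 14]
  N7 x:[4,14] y:[7,50/3] z:[-2,17] -> hit [7,14], descend [4, 11]
    N4 x:[9,14] y:[38/3,50/3] z:[-2,17] -> hit [38/3,14] leaf, test {P14@t=14, P16(miss)}
    N11 x:[4,10] y:[7,12] z:[5,11] -> hit [7,10] leaf, test {P10(miss), P13(miss)}
  N9 x:[5,37/2] y:[10/3,11] z:[19,38] -> miss, prune
  N10 x:[1,33/2] y:[11,47/3] z:[16,35] -> miss, prune
  N14 x:[4,19] y:[8/3,8] z:[-6,16] -> hit [4,8], descend [1, 3, 13]
    N1 x:[4,8] y:[3,6] z:[-1,9] -> hit [4,6] leaf, test {P6(miss), P9@t=5}
    N3 x:[33/2,19] y:[8/3,6] z:[-6,13] -> miss, prune
    N13 x:[6,15/2] y:[6,8] z:[11,16] -> miss, prune

10 AABB tests over nodes [0, 7, 4, 11, 9, 10, 14, 1, 3, 13]; 3 leaves entered; closest P9.

== RESULT ==
3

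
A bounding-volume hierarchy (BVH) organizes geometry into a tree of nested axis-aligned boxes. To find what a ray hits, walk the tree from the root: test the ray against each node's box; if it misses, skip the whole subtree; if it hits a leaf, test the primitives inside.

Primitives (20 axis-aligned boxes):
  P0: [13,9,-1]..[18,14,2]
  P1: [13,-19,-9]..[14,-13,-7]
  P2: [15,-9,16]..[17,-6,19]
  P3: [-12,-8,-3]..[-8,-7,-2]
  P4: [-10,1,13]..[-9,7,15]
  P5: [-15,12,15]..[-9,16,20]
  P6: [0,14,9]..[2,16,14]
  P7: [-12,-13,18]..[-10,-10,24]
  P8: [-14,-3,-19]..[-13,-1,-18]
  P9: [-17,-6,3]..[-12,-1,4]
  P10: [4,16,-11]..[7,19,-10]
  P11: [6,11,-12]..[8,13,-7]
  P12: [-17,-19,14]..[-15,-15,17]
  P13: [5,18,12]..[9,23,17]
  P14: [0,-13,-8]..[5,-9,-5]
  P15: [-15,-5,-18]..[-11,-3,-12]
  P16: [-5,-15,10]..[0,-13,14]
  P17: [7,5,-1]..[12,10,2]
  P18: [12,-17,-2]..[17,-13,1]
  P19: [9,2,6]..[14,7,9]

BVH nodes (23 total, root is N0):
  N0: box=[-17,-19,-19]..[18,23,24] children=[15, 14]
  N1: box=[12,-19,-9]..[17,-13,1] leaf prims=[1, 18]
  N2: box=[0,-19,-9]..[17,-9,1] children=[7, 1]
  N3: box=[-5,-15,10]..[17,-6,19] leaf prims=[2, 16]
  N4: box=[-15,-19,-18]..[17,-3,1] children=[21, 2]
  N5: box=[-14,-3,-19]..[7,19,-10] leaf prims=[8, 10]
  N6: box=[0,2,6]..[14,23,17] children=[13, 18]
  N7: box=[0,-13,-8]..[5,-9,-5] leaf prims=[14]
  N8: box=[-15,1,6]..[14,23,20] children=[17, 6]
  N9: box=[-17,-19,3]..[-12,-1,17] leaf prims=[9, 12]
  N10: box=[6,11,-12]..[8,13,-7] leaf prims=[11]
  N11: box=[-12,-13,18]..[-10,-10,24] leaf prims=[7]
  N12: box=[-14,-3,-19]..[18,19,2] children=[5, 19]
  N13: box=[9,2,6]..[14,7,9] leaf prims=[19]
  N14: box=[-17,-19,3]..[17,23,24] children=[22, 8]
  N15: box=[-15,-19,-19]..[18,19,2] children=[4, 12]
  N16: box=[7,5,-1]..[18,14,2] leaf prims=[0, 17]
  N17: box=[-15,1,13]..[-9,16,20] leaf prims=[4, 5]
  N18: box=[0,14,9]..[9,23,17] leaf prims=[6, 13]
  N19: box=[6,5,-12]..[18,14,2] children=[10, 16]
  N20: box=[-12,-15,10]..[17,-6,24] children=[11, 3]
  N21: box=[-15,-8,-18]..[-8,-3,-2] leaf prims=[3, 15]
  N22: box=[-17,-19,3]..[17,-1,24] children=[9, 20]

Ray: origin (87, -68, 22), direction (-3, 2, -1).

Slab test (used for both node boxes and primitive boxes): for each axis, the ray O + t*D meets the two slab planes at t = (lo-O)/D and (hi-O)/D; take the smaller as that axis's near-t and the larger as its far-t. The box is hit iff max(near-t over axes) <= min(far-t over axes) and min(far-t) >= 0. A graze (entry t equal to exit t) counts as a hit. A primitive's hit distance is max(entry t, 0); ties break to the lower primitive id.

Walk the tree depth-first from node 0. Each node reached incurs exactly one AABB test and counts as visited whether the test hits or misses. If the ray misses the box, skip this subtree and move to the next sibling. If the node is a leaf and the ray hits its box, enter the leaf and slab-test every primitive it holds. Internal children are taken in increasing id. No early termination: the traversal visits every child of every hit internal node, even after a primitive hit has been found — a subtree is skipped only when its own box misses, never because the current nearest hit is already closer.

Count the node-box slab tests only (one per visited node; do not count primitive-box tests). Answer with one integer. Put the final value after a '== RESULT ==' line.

Traverse from the root:
N0 x:[23,104/3] y:[49/2,91/2] z:[-2,41] -> hit [49/2,104/3], descend [14, 15]
  N14 x:[70/3,104/3] y:[49/2,91/2] z:[-2,19] -> miss, prune
  N15 x:[23,34] y:[49/2,87/2] z:[20,41] -> hit [49/2,34], descend [4, 12]
    N4 x:[70/3,34] y:[49/2,65/2] z:[21,40] -> hit [49/2,65/2], descend [2, 21]
      N2 x:[70/3,29] y:[49/2,59/2] z:[21,31] -> hit [49/2,29], descend [1, 7]
        N1 x:[70/3,25] y:[49/2,55/2] z:[21,31] -> hit [49/2,25] leaf, test {P1(miss), P18(miss)}
        N7 x:[82/3,29] y:[55/2,59/2] z:[27,30] -> hit [55/2,29] leaf, test {P14@t=55/2}
      N21 x:[95/3,34] y:[30,65/2] z:[24,40] -> hit [95/3,65/2] leaf, test {P3(miss), P15(miss)}
    N12 x:[23,101/3] y:[65/2,87/2] z:[20,41] -> hit [65/2,101/3], descend [5, 19]
      N5 x:[80/3,101/3] y:[65/2,87/2] z:[32,41] -> hit [65/2,101/3] leaf, test {P8(miss), P10(miss)}
      N19 x:[23,27] y:[73/2,41] z:[20,34] -> miss, prune

order=[0, 14, 15, 4, 2, 1, 7, 21, 12, 5, 19]  |boxes|=11  |leaves|=4  hit=P14

== RESULT ==
11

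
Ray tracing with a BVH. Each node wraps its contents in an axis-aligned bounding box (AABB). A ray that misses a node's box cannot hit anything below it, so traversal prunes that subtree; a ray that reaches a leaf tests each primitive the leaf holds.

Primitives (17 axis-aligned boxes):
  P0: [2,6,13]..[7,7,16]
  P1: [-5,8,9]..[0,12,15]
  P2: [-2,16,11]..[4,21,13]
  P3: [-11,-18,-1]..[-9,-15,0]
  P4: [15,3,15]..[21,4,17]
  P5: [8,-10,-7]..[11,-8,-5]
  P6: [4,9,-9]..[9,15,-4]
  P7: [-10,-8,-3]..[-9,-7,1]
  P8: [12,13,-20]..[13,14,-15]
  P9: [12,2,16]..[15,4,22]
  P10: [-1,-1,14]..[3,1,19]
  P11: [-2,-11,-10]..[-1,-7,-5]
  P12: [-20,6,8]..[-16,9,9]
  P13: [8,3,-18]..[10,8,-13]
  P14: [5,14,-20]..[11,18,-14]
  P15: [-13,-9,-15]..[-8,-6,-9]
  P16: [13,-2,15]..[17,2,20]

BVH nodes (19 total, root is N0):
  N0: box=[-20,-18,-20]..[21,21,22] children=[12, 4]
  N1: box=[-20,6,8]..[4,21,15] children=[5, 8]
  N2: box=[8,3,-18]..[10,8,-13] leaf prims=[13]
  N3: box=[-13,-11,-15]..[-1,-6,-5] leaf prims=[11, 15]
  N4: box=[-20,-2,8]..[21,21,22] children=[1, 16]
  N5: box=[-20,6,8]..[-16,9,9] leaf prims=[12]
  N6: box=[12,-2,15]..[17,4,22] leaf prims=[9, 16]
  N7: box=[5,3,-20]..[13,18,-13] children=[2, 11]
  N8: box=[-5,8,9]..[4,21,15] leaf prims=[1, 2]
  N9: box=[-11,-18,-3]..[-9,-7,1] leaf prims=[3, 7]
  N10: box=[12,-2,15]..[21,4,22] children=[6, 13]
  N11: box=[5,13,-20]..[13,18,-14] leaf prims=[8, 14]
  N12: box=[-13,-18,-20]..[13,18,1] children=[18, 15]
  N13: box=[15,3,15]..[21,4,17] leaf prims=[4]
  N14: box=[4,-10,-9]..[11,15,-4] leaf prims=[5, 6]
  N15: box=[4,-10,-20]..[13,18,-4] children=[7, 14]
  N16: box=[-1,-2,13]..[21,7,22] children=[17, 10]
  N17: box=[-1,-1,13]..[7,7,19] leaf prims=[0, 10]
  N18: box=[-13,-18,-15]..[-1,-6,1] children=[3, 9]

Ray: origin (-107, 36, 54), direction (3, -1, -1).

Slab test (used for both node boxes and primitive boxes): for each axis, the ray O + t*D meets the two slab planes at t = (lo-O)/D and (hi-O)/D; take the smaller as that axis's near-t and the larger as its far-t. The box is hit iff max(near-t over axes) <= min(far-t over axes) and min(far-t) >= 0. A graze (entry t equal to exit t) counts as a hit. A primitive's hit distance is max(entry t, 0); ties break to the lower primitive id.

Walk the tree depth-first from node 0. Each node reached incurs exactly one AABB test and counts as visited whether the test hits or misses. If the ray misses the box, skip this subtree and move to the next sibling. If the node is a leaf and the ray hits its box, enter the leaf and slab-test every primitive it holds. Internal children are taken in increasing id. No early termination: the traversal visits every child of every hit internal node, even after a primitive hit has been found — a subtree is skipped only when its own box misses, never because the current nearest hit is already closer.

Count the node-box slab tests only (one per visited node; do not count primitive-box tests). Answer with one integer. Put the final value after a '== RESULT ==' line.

Traverse from the root:
N0 x:[29,128/3] y:[15,54] z:[32,74] -> hit [32,128/3], descend [4, 12]
  N4 x:[29,128/3] y:[15,38] z:[32,46] -> hit [32,38], descend [1, 16]
    N1 x:[29,37] y:[15,30] z:[39,46] -> miss, prune
    N16 x:[106/3,128/3] y:[29,38] z:[32,41] -> hit [106/3,38], descend [10, 17]
      N10 x:[119/3,128/3] y:[32,38] z:[32,39] -> miss, prune
      N17 x:[106/3,38] y:[29,37] z:[35,41] -> hit [106/3,37] leaf, test {P0(miss), P10@t=106/3}
  N12 x:[94/3,40] y:[18,54] z:[53,74] -> miss, prune

order=[0, 4, 1, 16, 10, 17, 12]  |boxes|=7  |leaves|=1  hit=P10

== RESULT ==
7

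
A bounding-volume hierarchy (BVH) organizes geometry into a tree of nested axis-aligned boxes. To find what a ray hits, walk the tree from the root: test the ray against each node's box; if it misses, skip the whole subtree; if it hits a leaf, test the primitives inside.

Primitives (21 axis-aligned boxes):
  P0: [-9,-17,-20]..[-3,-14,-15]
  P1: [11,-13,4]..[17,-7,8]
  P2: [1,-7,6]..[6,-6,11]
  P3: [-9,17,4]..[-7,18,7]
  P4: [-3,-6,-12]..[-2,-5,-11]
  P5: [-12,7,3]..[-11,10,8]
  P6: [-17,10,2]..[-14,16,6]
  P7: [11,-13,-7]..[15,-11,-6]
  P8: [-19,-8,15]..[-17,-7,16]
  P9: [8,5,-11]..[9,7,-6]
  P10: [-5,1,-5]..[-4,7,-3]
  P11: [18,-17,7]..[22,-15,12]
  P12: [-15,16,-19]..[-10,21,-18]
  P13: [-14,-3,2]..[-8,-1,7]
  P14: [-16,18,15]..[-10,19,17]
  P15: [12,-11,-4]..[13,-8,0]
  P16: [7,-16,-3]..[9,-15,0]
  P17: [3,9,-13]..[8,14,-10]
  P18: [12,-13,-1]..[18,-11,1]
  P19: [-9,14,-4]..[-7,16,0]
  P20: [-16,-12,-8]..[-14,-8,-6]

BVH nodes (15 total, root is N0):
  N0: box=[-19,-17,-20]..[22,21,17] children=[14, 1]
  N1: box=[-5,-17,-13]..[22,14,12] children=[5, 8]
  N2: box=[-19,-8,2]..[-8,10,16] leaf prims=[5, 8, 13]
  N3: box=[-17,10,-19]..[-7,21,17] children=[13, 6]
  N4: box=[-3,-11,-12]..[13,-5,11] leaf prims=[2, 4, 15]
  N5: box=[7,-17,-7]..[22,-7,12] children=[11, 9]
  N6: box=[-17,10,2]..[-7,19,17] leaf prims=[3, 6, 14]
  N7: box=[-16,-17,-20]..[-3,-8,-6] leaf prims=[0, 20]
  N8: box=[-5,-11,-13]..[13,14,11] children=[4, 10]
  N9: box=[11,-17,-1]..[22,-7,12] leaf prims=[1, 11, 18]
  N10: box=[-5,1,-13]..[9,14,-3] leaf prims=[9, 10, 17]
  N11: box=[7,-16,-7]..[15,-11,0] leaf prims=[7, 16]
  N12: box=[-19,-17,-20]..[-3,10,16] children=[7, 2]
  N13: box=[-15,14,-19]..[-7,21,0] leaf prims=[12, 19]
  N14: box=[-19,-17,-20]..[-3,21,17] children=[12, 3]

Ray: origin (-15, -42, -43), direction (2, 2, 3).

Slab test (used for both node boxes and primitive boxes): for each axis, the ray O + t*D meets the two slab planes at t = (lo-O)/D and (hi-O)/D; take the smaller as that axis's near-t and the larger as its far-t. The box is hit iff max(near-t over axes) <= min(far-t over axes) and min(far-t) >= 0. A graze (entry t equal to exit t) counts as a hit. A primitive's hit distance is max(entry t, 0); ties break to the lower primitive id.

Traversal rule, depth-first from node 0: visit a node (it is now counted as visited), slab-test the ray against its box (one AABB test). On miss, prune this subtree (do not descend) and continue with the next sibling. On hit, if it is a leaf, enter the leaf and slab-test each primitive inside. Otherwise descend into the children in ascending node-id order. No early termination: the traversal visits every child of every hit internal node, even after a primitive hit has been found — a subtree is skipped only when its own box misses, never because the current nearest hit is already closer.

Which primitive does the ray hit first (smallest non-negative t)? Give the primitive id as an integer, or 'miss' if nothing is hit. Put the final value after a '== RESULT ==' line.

Walk:
N0 x:[-2,37/2] y:[25/2,63/2] z:[23/3,20] -> hit [25/2,37/2], descend [1, 14]
  N1 x:[5,37/2] y:[25/2,28] z:[10,55/3] -> hit [25/2,55/3], descend [5, 8]
    N5 x:[11,37/2] y:[25/2,35/2] z:[12,55/3] -> hit [25/2,35/2], descend [9, 11]
      N9 x:[13,37/2] y:[25/2,35/2] z:[14,55/3] -> hit [14,35/2] leaf, test {P1@t=47/3, P11(miss), P18@t=29/2}
      N11 x:[11,15] y:[13,31/2] z:[12,43/3] -> hit [13,43/3] leaf, test {P7(miss), P16(miss)}
    N8 x:[5,14] y:[31/2,28] z:[10,18] -> miss, prune
  N14 x:[-2,6] y:[25/2,63/2] z:[23/3,20] -> miss, prune

7 AABB tests over nodes [0, 1, 5, 9, 11, 8, 14]; 2 leaves entered; closest P18.

== RESULT ==
18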